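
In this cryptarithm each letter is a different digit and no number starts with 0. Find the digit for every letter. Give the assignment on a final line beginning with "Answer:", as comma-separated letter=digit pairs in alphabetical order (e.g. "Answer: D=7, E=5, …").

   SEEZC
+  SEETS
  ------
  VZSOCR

Step 1. [col 1: C + S ≡ R (mod 10)] several values work for C in column 1 (C + S ≡ R (mod 10), carry-in 0); try C=2 ⇒ C=2.
Step 2. [col 1: C + S ≡ R (mod 10)] no forcing yet in column 1 (carry-in 0); R=0 is free and consistent — try it. So R=0.
Step 3. [V] V is the leading digit of a 6-digit sum of two 5-digit numbers; the final carry is exactly 1 ⇒ V=1.
Step 4. [col 1: C + S ≡ R (mod 10)] from column 1 (C=2, R=0, carry-in 0, digits 0,1,2 already taken and all letters distinct): S must equal 8, so S=8.
Step 5. [col 2: Z + T ≡ C (mod 10)] no forcing yet in column 2 (carry-in 1); Z=6 is free and consistent — try it, so Z=6.
Step 6. [col 2: Z + T ≡ C (mod 10)] in column 2 we have Z+T≡C with carry-in 1; given Z=6, C=2 and digits 0,1,2,6,8 already taken and all letters distinct, that pins T to 5. So T=5.
Step 7. [col 3: E + E ≡ O (mod 10)] several values work for O in column 3 (E + E ≡ O (mod 10), carry-in 1); try O=9 ⇒ O=9.
Step 8. [col 3: E + E ≡ O (mod 10)] column 3 reads E+E+carry(1)=O with O=9; with digits 0,1,2,5,6,8,9 already taken and all letters distinct, the only value for E is 4. So E=4.

Answer: C=2, E=4, O=9, R=0, S=8, T=5, V=1, Z=6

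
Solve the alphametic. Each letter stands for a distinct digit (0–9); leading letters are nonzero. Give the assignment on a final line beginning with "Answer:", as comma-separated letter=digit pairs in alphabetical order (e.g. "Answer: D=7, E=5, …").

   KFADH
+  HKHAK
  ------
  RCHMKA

Step 1. [col 1: H + K ≡ A (mod 10)] no forcing yet in column 1 (carry-in 0); A=4 is free and consistent — try it, so A=4.
Step 2. [R] adding two 5-digit numbers gives at most 5+1 digits, and here it does — R is that final carry and must be 1, so R=1.
Step 3. [col 1: H + K ≡ A (mod 10)] column 1 (H + K ≡ A (mod 10), carry-in 0) doesn't pin K yet; pick K=8 and continue, so K=8.
Step 4. [col 1: H + K ≡ A (mod 10)] in column 1 we have H+K≡A with carry-in 0; given K=8, A=4 and digits 1,4,8 already taken and all letters distinct, that pins H to 6. So H=6.
Step 5. [col 2: D + A ≡ K (mod 10)] from column 2 (A=4, K=8, carry-in 1, digits 1,4,6,8 already taken and all letters distinct): D must equal 3. So D=3.
Step 6. [col 3: A + H ≡ M (mod 10)] column 3 reads A+H+carry(0)=M with A=4, H=6; with digits 1,3,4,6,8 already taken and all letters distinct, the only value for M is 0, so M=0.
Step 7. [col 4: F + K ≡ H (mod 10)] column 4 reads F+K+carry(1)=H with K=8, H=6; with digits 0,1,3,4,6,8 already taken and all letters distinct, the only value for F is 7. So F=7.
Step 8. [col 5: K + H ≡ C (mod 10)] in column 5 we have K+H≡C with carry-in 1; given K=8, H=6 and digits 0,1,3,4,6,7,8 already taken and all letters distinct, that pins C to 5, so C=5.

Answer: A=4, C=5, D=3, F=7, H=6, K=8, M=0, R=1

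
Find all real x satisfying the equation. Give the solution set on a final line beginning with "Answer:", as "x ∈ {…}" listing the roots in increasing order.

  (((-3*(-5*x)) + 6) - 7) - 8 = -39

Step 1. [(((-3*(-5*x)) + 6) - 7) - 8 = -39] peel the -8: add 8 from each side, so sub: ((-3*(-5*x)) + 6) - 7 = -31.
Step 2. [((-3*(-5*x)) + 6) - 7 = -31] peel the -7: add 7 from each side ⇒ sub: (-3*(-5*x)) + 6 = -24.
Step 3. [(-3*(-5*x)) + 6 = -24] -3 | LHS and -3 | -24: pull -3 out ⇒ factor: (-5*x) - 2 = 8.
Step 4. [(-5*x) - 2 = 8] add 2: x sits inside (… - 2), so sub: -5*x = 10.
Step 5. [-5*x = 10] -5 out front; divide by -5 ⇒ div: x = -2.

Answer: x ∈ {-2}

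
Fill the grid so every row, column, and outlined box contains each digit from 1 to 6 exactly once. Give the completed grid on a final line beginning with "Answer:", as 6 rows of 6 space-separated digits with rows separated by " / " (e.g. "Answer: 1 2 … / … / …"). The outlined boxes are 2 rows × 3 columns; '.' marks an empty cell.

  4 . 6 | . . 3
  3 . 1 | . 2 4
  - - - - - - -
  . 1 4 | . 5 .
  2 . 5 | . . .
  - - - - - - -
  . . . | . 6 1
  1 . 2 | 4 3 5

Step 1. [r4c6∈{6}] r4c6 has the single candidate 6, so r4c6=6.
Step 2. [r2c2∈{5}] r2c2 has the single candidate 5 ⇒ r2c2=5.
Step 3. [r4c2∈{3}] r4c2 is down to just 3. So r4c2=3.
Step 4. [r1c5∈{1}] nothing but 1 survives at r1c5. So r1c5=1.
Step 5. [r3c4∈{2,3}] in row 3, 3 fits only at r3c4, so r3c4=3.
Step 6. [r5c3∈{3}] r5c3's peers cover all but 3. So r5c3=3.
Step 7. [r6c2∈{6}] r6c2's peers cover all but 6. So r6c2=6.
Step 8. [r4c4∈{1}] only 1 remains possible at r4c4 ⇒ r4c4=1.
Step 9. [r2c4∈{6}] r2c4 is down to just 6 ⇒ r2c4=6.
Step 10. [r3c1∈{6}] r3c1 has the single candidate 6. So r3c1=6.
Step 11. [r5c2∈{4}] r5c2 has the single candidate 4 ⇒ r5c2=4.
Step 12. [r1c2∈{2}] nothing but 2 survives at r1c2. So r1c2=2.
Step 13. [r5c1∈{5}] r5c1 has the single candidate 5. So r5c1=5.
Step 14. [r5c4∈{2}] only 2 remains possible at r5c4. So r5c4=2.
Step 15. [r3c6∈{2}] nothing but 2 survives at r3c6. So r3c6=2.
Step 16. [r1c4∈{5}] r1c4 has the single candidate 5. So r1c4=5.
Step 17. [r4c5∈{4}] r4c5 has the single candidate 4 ⇒ r4c5=4.

Answer: 4 2 6 5 1 3 / 3 5 1 6 2 4 / 6 1 4 3 5 2 / 2 3 5 1 4 6 / 5 4 3 2 6 1 / 1 6 2 4 3 5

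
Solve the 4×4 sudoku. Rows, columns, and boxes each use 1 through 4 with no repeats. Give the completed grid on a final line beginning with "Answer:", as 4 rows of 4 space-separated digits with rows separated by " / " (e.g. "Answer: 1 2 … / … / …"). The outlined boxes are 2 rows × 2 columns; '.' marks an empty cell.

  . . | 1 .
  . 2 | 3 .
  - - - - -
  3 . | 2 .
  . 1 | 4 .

Step 1. [r1c1∈{4}] r1c1's peers cover all but 4. So r1c1=4.
Step 2. [r3c4∈{1}] r3c4's peers cover all but 1 ⇒ r3c4=1.
Step 3. [r1c2∈{3}] r1c2 has the single candidate 3. So r1c2=3.
Step 4. [r2c4∈{4}] r2c4 has the single candidate 4, so r2c4=4.
Step 5. [r4c1∈{2}] nothing but 2 survives at r4c1 ⇒ r4c1=2.
Step 6. [r3c2∈{4}] only 4 remains possible at r3c2. So r3c2=4.
Step 7. [r4c4∈{3}] only 3 remains possible at r4c4, so r4c4=3.
Step 8. [r2c1∈{1}] r2c1's peers cover all but 1. So r2c1=1.
Step 9. [r1c4∈{2}] only 2 remains possible at r1c4. So r1c4=2.

Answer: 4 3 1 2 / 1 2 3 4 / 3 4 2 1 / 2 1 4 3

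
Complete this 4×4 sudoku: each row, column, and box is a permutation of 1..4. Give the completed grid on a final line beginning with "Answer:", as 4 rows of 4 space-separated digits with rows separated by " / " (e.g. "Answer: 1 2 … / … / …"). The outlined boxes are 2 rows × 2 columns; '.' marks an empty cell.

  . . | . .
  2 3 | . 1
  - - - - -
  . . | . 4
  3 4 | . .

Step 1. [r3c3∈{1,2,3}] across row 3, 3 lands solely at r3c3. So r3c3=3.
Step 2. [r1c1∈{1,4}] across col 1, 4 lands solely at r1c1. So r1c1=4.
Step 3. [r1c3∈{2}] r1c3 is down to just 2. So r1c3=2.
Step 4. [r1c2∈{1}] r1c2 has the single candidate 1. So r1c2=1.
Step 5. [r3c2∈{2}] r3c2's peers cover all but 2. So r3c2=2.
Step 6. [r1c4∈{3}] only 3 remains possible at r1c4. So r1c4=3.
Step 7. [r4c3∈{1}] nothing but 1 survives at r4c3, so r4c3=1.
Step 8. [r3c1∈{1}] r3c1 has the single candidate 1, so r3c1=1.
Step 9. [r2c3∈{4}] nothing but 4 survives at r2c3 ⇒ r2c3=4.
Step 10. [r4c4∈{2}] nothing but 2 survives at r4c4. So r4c4=2.

Answer: 4 1 2 3 / 2 3 4 1 / 1 2 3 4 / 3 4 1 2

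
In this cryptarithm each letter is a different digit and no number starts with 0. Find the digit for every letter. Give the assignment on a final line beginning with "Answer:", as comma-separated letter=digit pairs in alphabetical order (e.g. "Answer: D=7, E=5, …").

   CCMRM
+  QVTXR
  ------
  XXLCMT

Step 1. [col 1: M + R ≡ T (mod 10)] column 1 (M + R ≡ T (mod 10), carry-in 0) doesn't pin T yet; pick T=4 and continue ⇒ T=4.
Step 2. [col 1: M + R ≡ T (mod 10)] no forcing yet in column 1 (carry-in 0); M=8 is free and consistent — try it, so M=8.
Step 3. [X] adding two 5-digit numbers gives at most 5+1 digits, and here it does — X is that final carry and must be 1, so X=1.
Step 4. [col 1: M + R ≡ T (mod 10)] column 1 reads M+R+carry(0)=T with M=8, T=4; with digits 1,4,8 already taken and all letters distinct, the only value for R is 6 ⇒ R=6.
Step 5. [col 3: M + T ≡ C (mod 10)] in column 3 we have M+T≡C with carry-in 0; given M=8, T=4 and digits 1,4,6,8 already taken and all letters distinct, that pins C to 2. So C=2.
Step 6. [col 4: C + V ≡ L (mod 10)] column 4 (C + V ≡ L (mod 10), carry-in 1) doesn't pin L yet; pick L=3 and continue, so L=3.
Step 7. [col 4: C + V ≡ L (mod 10)] column 4 reads C+V+carry(1)=L with C=2, L=3; with digits 1,2,3,4,6,8 already taken and all letters distinct, the only value for V is 0. So V=0.
Step 8. [col 5: C + Q ≡ X (mod 10)] from column 5 (C=2, X=1, carry-in 0, digits 0,1,2,3,4,6,8 already taken and all letters distinct): Q must equal 9, so Q=9.

Answer: C=2, L=3, M=8, Q=9, R=6, T=4, V=0, X=1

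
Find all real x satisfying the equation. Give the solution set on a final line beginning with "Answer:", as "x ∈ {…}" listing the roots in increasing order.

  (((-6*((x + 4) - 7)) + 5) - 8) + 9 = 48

Step 1. [(((-6*((x + 4) - 7)) + 5) - 8) + 9 = 48] the outer +9 inverts by subtracting 9. So sub: ((-6*((x + 4) - 7)) + 5) - 8 = 39.
Step 2. [((-6*((x + 4) - 7)) + 5) - 8 = 39] 8 comes off first (add 8). So sub: (-6*((x + 4) - 7)) + 5 = 47.
Step 3. [(-6*((x + 4) - 7)) + 5 = 47] +5 is outermost — subtract 5 both sides, so sub: -6*((x + 4) - 7) = 42.
Step 4. [-6*((x + 4) - 7) = 42] -6·(inner) — divide through by -6 ⇒ div: (x + 4) - 7 = -7.
Step 5. [(x + 4) - 7 = -7] the outer -7 inverts by adding 7 ⇒ sub: x + 4 = 0.
Step 6. [x + 4 = 0] subtract 4: x sits inside (… + 4), so sub: x = -4.

Answer: x ∈ {-4}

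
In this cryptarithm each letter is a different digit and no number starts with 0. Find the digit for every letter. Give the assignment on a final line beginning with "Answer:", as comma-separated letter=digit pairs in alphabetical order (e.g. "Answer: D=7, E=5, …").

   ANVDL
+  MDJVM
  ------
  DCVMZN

Step 1. [col 1: L + M ≡ N (mod 10)] no forcing yet in column 1 (carry-in 0); M=8 is free and consistent — try it. So M=8.
Step 2. [D] the sum has 6 digits but both addends have 5; that extra leading digit D is the final carry, namely 1, so D=1.
Step 3. [col 1: L + M ≡ N (mod 10)] several values work for N in column 1 (L + M ≡ N (mod 10), carry-in 0); try N=4 ⇒ N=4.
Step 4. [col 1: L + M ≡ N (mod 10)] column 1 reads L+M+carry(0)=N with M=8, N=4; with digits 1,4,8 already taken and all letters distinct, the only value for L is 6. So L=6.
Step 5. [col 2: D + V ≡ Z (mod 10)] several values work for Z in column 2 (D + V ≡ Z (mod 10), carry-in 1); try Z=7, so Z=7.
Step 6. [col 2: D + V ≡ Z (mod 10)] column 2: given D=1, Z=7, carry-in 1, and digits 1,4,6,7,8 already taken and all letters distinct, D+V≡Z (mod 10) forces V=5 ⇒ V=5.
Step 7. [col 3: V + J ≡ M (mod 10)] column 3 reads V+J+carry(0)=M with V=5, M=8; with digits 1,4,5,6,7,8 already taken and all letters distinct, the only value for J is 3 ⇒ J=3.
Step 8. [col 5: A + M ≡ C (mod 10)] column 5 reads A+M+carry(0)=C with M=8; with digits 1,3,4,5,6,7,8 already taken and all letters distinct, the only value for C is 0, so C=0.
Step 9. [col 5: A + M ≡ C (mod 10)] in column 5 we have A+M≡C with carry-in 0; given M=8, C=0 and digits 0,1,3,4,5,6,7,8 already taken and all letters distinct, that pins A to 2, so A=2.

Answer: A=2, C=0, D=1, J=3, L=6, M=8, N=4, V=5, Z=7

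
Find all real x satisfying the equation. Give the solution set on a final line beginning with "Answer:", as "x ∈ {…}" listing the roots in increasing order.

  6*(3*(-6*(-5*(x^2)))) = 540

Step 1. [6*(3*(-6*(-5*(x^2)))) = 540] divide by the outer 6 ⇒ div: 3*(-6*(-5*(x^2))) = 90.
Step 2. [3*(-6*(-5*(x^2))) = 90] 3 out front; divide by 3, so div: -6*(-5*(x^2)) = 30.
Step 3. [-6*(-5*(x^2)) = 30] leading coefficient -6: divide by -6, so div: -5*(x^2) = -5.
Step 4. [-5*(x^2) = -5] divide by the outer -5, so div: x^2 = 1.
Step 5. [x^2 = 1] √ both sides: 1 ≥ 0 gives two branches. So sqrt: x = 1 or -1.

Answer: x ∈ {-1, 1}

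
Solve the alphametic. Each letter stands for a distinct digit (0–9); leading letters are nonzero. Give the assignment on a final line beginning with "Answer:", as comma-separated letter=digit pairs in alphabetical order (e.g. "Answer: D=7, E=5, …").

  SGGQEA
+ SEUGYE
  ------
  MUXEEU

Step 1. [col 1: A + E ≡ U (mod 10)] several values work for U in column 1 (A + E ≡ U (mod 10), carry-in 0); try U=2, so U=2.
Step 2. [col 1: A + E ≡ U (mod 10)] column 1 (A + E ≡ U (mod 10), carry-in 0) doesn't pin E yet; pick E=4 and continue ⇒ E=4.
Step 3. [col 1: A + E ≡ U (mod 10)] from column 1 (E=4, U=2, carry-in 0, digits 2,4 already taken and all letters distinct): A must equal 8, so A=8.
Step 4. [col 2: E + Y ≡ E (mod 10)] from column 2 (E=4, carry-in 1, digits 2,4,8 already taken and all letters distinct): Y must equal 9, so Y=9.
Step 5. [col 3: Q + G ≡ E (mod 10)] no forcing yet in column 3 (carry-in 1); G=7 is free and consistent — try it ⇒ G=7.
Step 6. [col 3: Q + G ≡ E (mod 10)] in column 3 we have Q+G≡E with carry-in 1; given G=7, E=4 and digits 2,4,7,8,9 already taken and all letters distinct, that pins Q to 6 ⇒ Q=6.
Step 7. [col 4: G + U ≡ X (mod 10)] in column 4 we have G+U≡X with carry-in 1; given G=7, U=2 and digits 2,4,6,7,8,9 already taken and all letters distinct, that pins X to 0 ⇒ X=0.
Step 8. [col 6: S + S ≡ M (mod 10)] column 6 (S + S ≡ M (mod 10), carry-in 1) doesn't pin M yet; pick M=3 and continue. So M=3.
Step 9. [col 6: S + S ≡ M (mod 10)] from column 6 (M=3, carry-in 1, digits 0,2,3,4,6,7,8,9 already taken and all letters distinct): S must equal 1 ⇒ S=1.

Answer: A=8, E=4, G=7, M=3, Q=6, S=1, U=2, X=0, Y=9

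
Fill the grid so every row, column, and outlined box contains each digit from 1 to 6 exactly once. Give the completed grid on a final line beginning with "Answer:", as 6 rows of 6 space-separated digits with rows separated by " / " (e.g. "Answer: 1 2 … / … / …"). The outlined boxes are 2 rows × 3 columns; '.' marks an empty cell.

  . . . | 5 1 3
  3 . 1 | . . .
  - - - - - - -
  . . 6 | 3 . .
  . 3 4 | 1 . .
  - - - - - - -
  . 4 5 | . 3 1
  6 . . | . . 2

Step 1. [r2c4∈{2,4,6}] r2c4 is the only open cell in col 4 admitting 2. So r2c4=2.
Step 2. [r3c1∈{1,2,5}] 1 has one home in col 1: r3c1. So r3c1=1.
Step 3. [r4c1∈{2,5}] col 1 places 5 nowhere but r4c1. So r4c1=5.
Step 4. [r3c2∈{2}] r3c2 is down to just 2. So r3c2=2.
Step 5. [r4c6∈{6}] r4c6 is down to just 6, so r4c6=6.
Step 6. [r2c5∈{4,6}] across col 5, 6 lands solely at r2c5, so r2c5=6.
Step 7. [r3c6∈{4,5}] r3c6 is the only open cell in col 6 admitting 5, so r3c6=5.
Step 8. [r6c5∈{4,5}] r6c5 is the only open cell in row 6 admitting 5, so r6c5=5.
Step 9. [r1c1∈{2,4}] across row 1, 4 lands solely at r1c1, so r1c1=4.
Step 10. [r5c1∈{2}] only 2 remains possible at r5c1 ⇒ r5c1=2.
Step 11. [r5c4∈{6}] r5c4's peers cover all but 6. So r5c4=6.
Step 12. [r3c5∈{4}] r3c5's peers cover all but 4 ⇒ r3c5=4.
Step 13. [r6c4∈{4}] r6c4 has the single candidate 4, so r6c4=4.
Step 14. [r2c2∈{5}] r2c2 is down to just 5. So r2c2=5.
Step 15. [r4c5∈{2}] nothing but 2 survives at r4c5 ⇒ r4c5=2.
Step 16. [r1c2∈{6}] only 6 remains possible at r1c2. So r1c2=6.
Step 17. [r6c3∈{3}] r6c3's peers cover all but 3, so r6c3=3.
Step 18. [r2c6∈{4}] r2c6's peers cover all but 4. So r2c6=4.
Step 19. [r1c3∈{2}] r1c3's peers cover all but 2, so r1c3=2.
Step 20. [r6c2∈{1}] r6c2 is down to just 1. So r6c2=1.

Answer: 4 6 2 5 1 3 / 3 5 1 2 6 4 / 1 2 6 3 4 5 / 5 3 4 1 2 6 / 2 4 5 6 3 1 / 6 1 3 4 5 2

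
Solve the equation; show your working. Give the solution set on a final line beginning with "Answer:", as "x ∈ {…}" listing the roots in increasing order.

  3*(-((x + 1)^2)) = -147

Step 1. [3*(-((x + 1)^2)) = -147] divide by the outer 3. So div: -((x + 1)^2) = -49.
Step 2. [-((x + 1)^2) = -49] LHS negated; negate both sides. So neg: (x + 1)^2 = 49.
Step 3. [(x + 1)^2 = 49] 49 ≥ 0, LHS is (·)² — take ±√. So sqrt: x + 1 = 7 or -7.
Step 4. [x + 1 = 7 or -7] subtract 1: x sits inside (… + 1). So sub: x = 6 or -8.

Answer: x ∈ {-8, 6}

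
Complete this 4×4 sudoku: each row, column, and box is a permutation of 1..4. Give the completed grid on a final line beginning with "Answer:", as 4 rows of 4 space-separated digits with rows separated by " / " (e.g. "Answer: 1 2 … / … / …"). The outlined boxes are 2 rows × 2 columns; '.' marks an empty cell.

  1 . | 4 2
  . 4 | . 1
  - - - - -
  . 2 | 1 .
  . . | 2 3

Step 1. [r3c1∈{3,4}] r3c1 is the only open cell in row 3 admitting 3. So r3c1=3.
Step 2. [r4c1∈{4}] r4c1's peers cover all but 4. So r4c1=4.
Step 3. [r3c4∈{4}] nothing but 4 survives at r3c4, so r3c4=4.
Step 4. [r2c3∈{3}] r2c3 has the single candidate 3, so r2c3=3.
Step 5. [r4c2∈{1}] r4c2 has the single candidate 1 ⇒ r4c2=1.
Step 6. [r2c1∈{2}] r2c1 is down to just 2 ⇒ r2c1=2.
Step 7. [r1c2∈{3}] only 3 remains possible at r1c2. So r1c2=3.

Answer: 1 3 4 2 / 2 4 3 1 / 3 2 1 4 / 4 1 2 3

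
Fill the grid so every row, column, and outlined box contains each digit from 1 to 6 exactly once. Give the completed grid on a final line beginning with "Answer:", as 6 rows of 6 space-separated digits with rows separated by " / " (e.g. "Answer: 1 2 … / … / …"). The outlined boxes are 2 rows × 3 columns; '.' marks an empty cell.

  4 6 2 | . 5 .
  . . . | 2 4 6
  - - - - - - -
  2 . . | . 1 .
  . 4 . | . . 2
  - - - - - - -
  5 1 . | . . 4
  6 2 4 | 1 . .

Step 1. [r5c3∈{3}] nothing but 3 survives at r5c3, so r5c3=3.
Step 2. [r5c4∈{6}] nothing but 6 survives at r5c4 ⇒ r5c4=6.
Step 3. [r1c4∈{3}] r1c4 has the single candidate 3. So r1c4=3.
Step 4. [r4c4∈{5}] nothing but 5 survives at r4c4. So r4c4=5.
Step 5. [r3c6∈{3}] r3c6 has the single candidate 3. So r3c6=3.
Step 6. [r3c3∈{5,6}] in row 3, 6 fits only at r3c3 ⇒ r3c3=6.
Step 7. [r2c3∈{1,5}] 5 has one home in col 3: r2c3. So r2c3=5.
Step 8. [r4c1∈{1,3}] 3 has one home in row 4: r4c1, so r4c1=3.
Step 9. [r3c4∈{4}] nothing but 4 survives at r3c4 ⇒ r3c4=4.
Step 10. [r4c5∈{6}] r4c5's peers cover all but 6, so r4c5=6.
Step 11. [r4c3∈{1}] only 1 remains possible at r4c3, so r4c3=1.
Step 12. [r5c5∈{2}] only 2 remains possible at r5c5, so r5c5=2.
Step 13. [r2c1∈{1}] r2c1 has the single candidate 1 ⇒ r2c1=1.
Step 14. [r6c6∈{5}] r6c6's peers cover all but 5. So r6c6=5.
Step 15. [r3c2∈{5}] nothing but 5 survives at r3c2, so r3c2=5.
Step 16. [r1c6∈{1}] r1c6's peers cover all but 1 ⇒ r1c6=1.
Step 17. [r6c5∈{3}] r6c5 is down to just 3 ⇒ r6c5=3.
Step 18. [r2c2∈{3}] only 3 remains possible at r2c2. So r2c2=3.

Answer: 4 6 2 3 5 1 / 1 3 5 2 4 6 / 2 5 6 4 1 3 / 3 4 1 5 6 2 / 5 1 3 6 2 4 / 6 2 4 1 3 5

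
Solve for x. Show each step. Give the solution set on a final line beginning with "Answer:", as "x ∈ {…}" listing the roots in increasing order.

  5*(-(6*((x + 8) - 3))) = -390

Step 1. [5*(-(6*((x + 8) - 3))) = -390] 5 out front; divide by 5. So div: -(6*((x + 8) - 3)) = -78.
Step 2. [-(6*((x + 8) - 3)) = -78] LHS negated; negate both sides ⇒ neg: 6*((x + 8) - 3) = 78.
Step 3. [6*((x + 8) - 3) = 78] divide by the outer 6, so div: (x + 8) - 3 = 13.
Step 4. [(x + 8) - 3 = 13] 3 comes off first (add 3). So sub: x + 8 = 16.
Step 5. [x + 8 = 16] the outer +8 inverts by subtracting 8 ⇒ sub: x = 8.

Answer: x ∈ {8}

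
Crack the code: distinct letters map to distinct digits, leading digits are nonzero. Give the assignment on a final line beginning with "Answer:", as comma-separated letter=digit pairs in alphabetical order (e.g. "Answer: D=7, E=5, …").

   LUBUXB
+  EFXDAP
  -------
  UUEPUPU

Step 1. [col 1: B + P ≡ U (mod 10)] P=8 is one option consistent with column 1 (B + P ≡ U (mod 10), carry-in 0) — take it, so P=8.
Step 2. [col 1: B + P ≡ U (mod 10)] no forcing yet in column 1 (carry-in 0); U=1 is free and consistent — try it. So U=1.
Step 3. [col 1: B + P ≡ U (mod 10)] column 1 reads B+P+carry(0)=U with P=8, U=1; with digits 1,8 already taken and all letters distinct, the only value for B is 3. So B=3.
Step 4. [col 2: X + A ≡ P (mod 10)] several values work for X in column 2 (X + A ≡ P (mod 10), carry-in 1); try X=5. So X=5.
Step 5. [col 2: X + A ≡ P (mod 10)] column 2 reads X+A+carry(1)=P with X=5, P=8; with digits 1,3,5,8 already taken and all letters distinct, the only value for A is 2. So A=2.
Step 6. [col 3: U + D ≡ U (mod 10)] column 3: given U=1, carry-in 0, and digits 1,2,3,5,8 already taken and all letters distinct, U+D≡U (mod 10) forces D=0. So D=0.
Step 7. [col 5: U + F ≡ E (mod 10)] column 5 reads U+F+carry(0)=E with U=1; with digits 0,1,2,3,5,8 already taken and all letters distinct, the only value for E is 7. So E=7.
Step 8. [col 5: U + F ≡ E (mod 10)] from column 5 (U=1, E=7, carry-in 0, digits 0,1,2,3,5,7,8 already taken and all letters distinct): F must equal 6, so F=6.
Step 9. [col 6: L + E ≡ U (mod 10)] column 6 reads L+E+carry(0)=U with E=7, U=1; with digits 0,1,2,3,5,6,7,8 already taken and all letters distinct, the only value for L is 4. So L=4.

Answer: A=2, B=3, D=0, E=7, F=6, L=4, P=8, U=1, X=5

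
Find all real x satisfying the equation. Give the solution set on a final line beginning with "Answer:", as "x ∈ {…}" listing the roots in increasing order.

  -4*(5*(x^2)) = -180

Step 1. [-4*(5*(x^2)) = -180] -4 out front; divide by -4 ⇒ div: 5*(x^2) = 45.
Step 2. [5*(x^2) = 45] LHS = 5·(…); ÷5 both sides, so div: x^2 = 9.
Step 3. [x^2 = 9] LHS squared, RHS 9 ≥ 0: apply √ (±) ⇒ sqrt: x = 3 or -3.

Answer: x ∈ {-3, 3}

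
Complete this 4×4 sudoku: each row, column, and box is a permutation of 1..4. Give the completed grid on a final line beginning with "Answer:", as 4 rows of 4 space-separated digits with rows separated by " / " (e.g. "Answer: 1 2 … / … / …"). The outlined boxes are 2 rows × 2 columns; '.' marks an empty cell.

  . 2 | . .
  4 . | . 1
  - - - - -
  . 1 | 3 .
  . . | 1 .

Step 1. [r3c4∈{2,4}] across row 3, 4 lands solely at r3c4 ⇒ r3c4=4.
Step 2. [r2c2∈{3}] r2c2 is down to just 3. So r2c2=3.
Step 3. [r3c1∈{2}] r3c1's peers cover all but 2. So r3c1=2.
Step 4. [r4c4∈{2}] only 2 remains possible at r4c4. So r4c4=2.
Step 5. [r1c3∈{4}] r1c3 is down to just 4. So r1c3=4.
Step 6. [r2c3∈{2}] r2c3's peers cover all but 2, so r2c3=2.
Step 7. [r1c1∈{1}] nothing but 1 survives at r1c1, so r1c1=1.
Step 8. [r4c2∈{4}] r4c2 is down to just 4, so r4c2=4.
Step 9. [r1c4∈{3}] nothing but 3 survives at r1c4 ⇒ r1c4=3.
Step 10. [r4c1∈{3}] r4c1 is down to just 3 ⇒ r4c1=3.

Answer: 1 2 4 3 / 4 3 2 1 / 2 1 3 4 / 3 4 1 2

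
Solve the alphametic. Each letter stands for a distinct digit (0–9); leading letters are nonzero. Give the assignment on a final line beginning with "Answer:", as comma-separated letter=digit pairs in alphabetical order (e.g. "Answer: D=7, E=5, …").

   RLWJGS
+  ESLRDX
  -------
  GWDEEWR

Step 1. [col 1: S + X ≡ R (mod 10)] R=3 is one option consistent with column 1 (S + X ≡ R (mod 10), carry-in 0) — take it, so R=3.
Step 2. [G] adding two 6-digit numbers gives at most 6+1 digits, and here it does — G is that final carry and must be 1. So G=1.
Step 3. [col 1: S + X ≡ R (mod 10)] X=9 is one option consistent with column 1 (S + X ≡ R (mod 10), carry-in 0) — take it. So X=9.
Step 4. [col 1: S + X ≡ R (mod 10)] in column 1 we have S+X≡R with carry-in 0; given X=9, R=3 and digits 1,3,9 already taken and all letters distinct, that pins S to 4 ⇒ S=4.
Step 5. [col 2: G + D ≡ W (mod 10)] several values work for D in column 2 (G + D ≡ W (mod 10), carry-in 1); try D=0, so D=0.
Step 6. [col 2: G + D ≡ W (mod 10)] column 2 reads G+D+carry(1)=W with G=1, D=0; with digits 0,1,3,4,9 already taken and all letters distinct, the only value for W is 2 ⇒ W=2.
Step 7. [col 3: J + R ≡ E (mod 10)] column 3: given R=3, carry-in 0, and digits 0,1,2,3,4,9 already taken and all letters distinct, J+R≡E (mod 10) forces E=8 ⇒ E=8.
Step 8. [col 3: J + R ≡ E (mod 10)] in column 3 we have J+R≡E with carry-in 0; given R=3, E=8 and digits 0,1,2,3,4,8,9 already taken and all letters distinct, that pins J to 5 ⇒ J=5.
Step 9. [col 4: W + L ≡ E (mod 10)] in column 4 we have W+L≡E with carry-in 0; given W=2, E=8 and digits 0,1,2,3,4,5,8,9 already taken and all letters distinct, that pins L to 6 ⇒ L=6.

Answer: D=0, E=8, G=1, J=5, L=6, R=3, S=4, W=2, X=9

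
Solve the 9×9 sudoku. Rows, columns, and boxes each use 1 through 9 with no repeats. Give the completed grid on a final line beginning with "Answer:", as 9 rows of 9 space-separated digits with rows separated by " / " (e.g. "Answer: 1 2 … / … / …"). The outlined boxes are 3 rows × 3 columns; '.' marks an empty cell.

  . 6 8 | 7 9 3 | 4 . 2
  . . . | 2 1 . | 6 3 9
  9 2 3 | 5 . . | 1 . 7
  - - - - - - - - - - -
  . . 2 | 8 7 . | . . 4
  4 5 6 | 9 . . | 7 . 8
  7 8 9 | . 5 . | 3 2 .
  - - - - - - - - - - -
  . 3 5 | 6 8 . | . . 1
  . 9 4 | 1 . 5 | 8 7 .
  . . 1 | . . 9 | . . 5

Step 1. [r7c1∈{2}] nothing but 2 survives at r7c1 ⇒ r7c1=2.
Step 2. [r6c6∈{1,4,6}] in row 6, 1 fits only at r6c6. So r6c6=1.
Step 3. [r5c5∈{2,3}] 3 has one home in row 5: r5c5, so r5c5=3.
Step 4. [r4c6∈{6}] r4c6 has the single candidate 6, so r4c6=6.
Step 5. [r9c8∈{4,6}] 6 has one home in col 8: r9c8, so r9c8=6.
Step 6. [r2c6∈{4,8}] r2c6 is the only open cell in row 2 admitting 8 ⇒ r2c6=8.
Step 7. [r1c1∈{1,5}] across row 1, 1 lands solely at r1c1, so r1c1=1.
Step 8. [r7c8∈{4,9}] across col 8, 4 lands solely at r7c8, so r7c8=4.
Step 9. [r4c8∈{1,5,9}] in col 8, 9 fits only at r4c8, so r4c8=9.
Step 10. [r8c5∈{2}] only 2 remains possible at r8c5. So r8c5=2.
Step 11. [r9c5∈{4}] r9c5 has the single candidate 4, so r9c5=4.
Step 12. [r9c2∈{7}] nothing but 7 survives at r9c2. So r9c2=7.
Step 13. [r8c9∈{3}] r8c9's peers cover all but 3 ⇒ r8c9=3.
Step 14. [r3c8∈{8}] r3c8's peers cover all but 8 ⇒ r3c8=8.
Step 15. [r4c1∈{3}] only 3 remains possible at r4c1 ⇒ r4c1=3.
Step 16. [r5c6∈{2}] nothing but 2 survives at r5c6. So r5c6=2.
Step 17. [r2c3∈{7}] only 7 remains possible at r2c3. So r2c3=7.
Step 18. [r5c8∈{1}] only 1 remains possible at r5c8. So r5c8=1.
Step 19. [r6c4∈{4}] r6c4's peers cover all but 4. So r6c4=4.
Step 20. [r4c7∈{5}] r4c7's peers cover all but 5, so r4c7=5.
Step 21. [r7c7∈{9}] r7c7 has the single candidate 9 ⇒ r7c7=9.
Step 22. [r2c1∈{5}] r2c1's peers cover all but 5. So r2c1=5.
Step 23. [r2c2∈{4}] r2c2 is down to just 4 ⇒ r2c2=4.
Step 24. [r7c6∈{7}] r7c6 has the single candidate 7. So r7c6=7.
Step 25. [r6c9∈{6}] only 6 remains possible at r6c9 ⇒ r6c9=6.
Step 26. [r1c8∈{5}] nothing but 5 survives at r1c8, so r1c8=5.
Step 27. [r4c2∈{1}] nothing but 1 survives at r4c2. So r4c2=1.
Step 28. [r3c5∈{6}] only 6 remains possible at r3c5. So r3c5=6.
Step 29. [r8c1∈{6}] r8c1 is down to just 6 ⇒ r8c1=6.
Step 30. [r9c7∈{2}] only 2 remains possible at r9c7 ⇒ r9c7=2.
Step 31. [r3c6∈{4}] only 4 remains possible at r3c6. So r3c6=4.
Step 32. [r9c1∈{8}] only 8 remains possible at r9c1, so r9c1=8.
Step 33. [r9c4∈{3}] r9c4 is down to just 3. So r9c4=3.

Answer: 1 6 8 7 9 3 4 5 2 / 5 4 7 2 1 8 6 3 9 / 9 2 3 5 6 4 1 8 7 / 3 1 2 8 7 6 5 9 4 / 4 5 6 9 3 2 7 1 8 / 7 8 9 4 5 1 3 2 6 / 2 3 5 6 8 7 9 4 1 / 6 9 4 1 2 5 8 7 3 / 8 7 1 3 4 9 2 6 5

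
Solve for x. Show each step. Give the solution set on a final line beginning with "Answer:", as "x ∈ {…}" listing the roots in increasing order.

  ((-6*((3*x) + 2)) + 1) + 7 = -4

Step 1. [((-6*((3*x) + 2)) + 1) + 7 = -4] subtract 7: x sits inside (… + 7) ⇒ sub: (-6*((3*x) + 2)) + 1 = -11.
Step 2. [(-6*((3*x) + 2)) + 1 = -11] 1 comes off first (subtract 1), so sub: -6*((3*x) + 2) = -12.
Step 3. [-6*((3*x) + 2) = -12] leading coefficient -6: divide by -6, so div: (3*x) + 2 = 2.
Step 4. [(3*x) + 2 = 2] subtract 2: x sits inside (… + 2) ⇒ sub: 3*x = 0.
Step 5. [3*x = 0] 3 out front; divide by 3. So div: x = 0.

Answer: x ∈ {0}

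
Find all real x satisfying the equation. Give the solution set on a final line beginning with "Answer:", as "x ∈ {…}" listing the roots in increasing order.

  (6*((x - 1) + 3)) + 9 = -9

Step 1. [(6*((x - 1) + 3)) + 9 = -9] +9 is outermost — subtract 9 both sides. So sub: 6*((x - 1) + 3) = -18.
Step 2. [6*((x - 1) + 3) = -18] leading coefficient 6: divide by 6, so div: (x - 1) + 3 = -3.
Step 3. [(x - 1) + 3 = -3] 3 comes off first (subtract 3). So sub: x - 1 = -6.
Step 4. [x - 1 = -6] the outer -1 inverts by adding 1, so sub: x = -5.

Answer: x ∈ {-5}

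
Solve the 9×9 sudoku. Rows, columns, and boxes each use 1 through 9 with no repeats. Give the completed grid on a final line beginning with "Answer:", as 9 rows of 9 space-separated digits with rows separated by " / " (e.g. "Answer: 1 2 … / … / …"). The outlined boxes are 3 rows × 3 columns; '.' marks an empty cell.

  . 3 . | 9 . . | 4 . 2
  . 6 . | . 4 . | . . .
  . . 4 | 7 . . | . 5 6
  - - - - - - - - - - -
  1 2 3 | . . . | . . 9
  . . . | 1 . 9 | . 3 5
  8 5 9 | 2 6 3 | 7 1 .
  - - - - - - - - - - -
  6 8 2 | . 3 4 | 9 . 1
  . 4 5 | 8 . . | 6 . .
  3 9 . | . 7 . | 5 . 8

Step 1. [r4c7∈{8}] r4c7 has the single candidate 8 ⇒ r4c7=8.
Step 2. [r8c1∈{7}] nothing but 7 survives at r8c1, so r8c1=7.
Step 3. [r3c2∈{1}] r3c2's peers cover all but 1. So r3c2=1.
Step 4. [r2c9∈{3,7}] in col 9, 7 fits only at r2c9, so r2c9=7.
Step 5. [r1c8∈{8}] r1c8 has the single candidate 8. So r1c8=8.
Step 6. [r1c1∈{5}] r1c1 is down to just 5, so r1c1=5.
Step 7. [r1c5∈{1}] r1c5's peers cover all but 1 ⇒ r1c5=1.
Step 8. [r8c8∈{2}] nothing but 2 survives at r8c8, so r8c8=2.
Step 9. [r3c5∈{2,8}] in col 5, 2 fits only at r3c5 ⇒ r3c5=2.
Step 10. [r2c4∈{3,5}] col 4 places 3 nowhere but r2c4. So r2c4=3.
Step 11. [r9c6∈{1,2,6}] r9c6 is the only open cell in row 9 admitting 2, so r9c6=2.
Step 12. [r2c6∈{5,8}] 5 has one home in row 2: r2c6, so r2c6=5.
Step 13. [r4c4∈{4,5}] across col 4, 4 lands solely at r4c4 ⇒ r4c4=4.
Step 14. [r5c2∈{7}] nothing but 7 survives at r5c2. So r5c2=7.
Step 15. [r2c8∈{9}] r2c8 has the single candidate 9. So r2c8=9.
Step 16. [r5c5∈{8}] r5c5's peers cover all but 8, so r5c5=8.
Step 17. [r2c1∈{2}] r2c1 has the single candidate 2, so r2c1=2.
Step 18. [r9c3∈{1}] r9c3 is down to just 1 ⇒ r9c3=1.
Step 19. [r4c6∈{7}] nothing but 7 survives at r4c6. So r4c6=7.
Step 20. [r6c9∈{4}] r6c9's peers cover all but 4. So r6c9=4.
Step 21. [r7c8∈{7}] r7c8 has the single candidate 7 ⇒ r7c8=7.
Step 22. [r8c5∈{9}] nothing but 9 survives at r8c5 ⇒ r8c5=9.
Step 23. [r2c3∈{8}] r2c3 is down to just 8. So r2c3=8.
Step 24. [r7c4∈{5}] r7c4 is down to just 5. So r7c4=5.
Step 25. [r2c7∈{1}] only 1 remains possible at r2c7 ⇒ r2c7=1.
Step 26. [r5c7∈{2}] r5c7's peers cover all but 2. So r5c7=2.
Step 27. [r3c6∈{8}] r3c6 is down to just 8. So r3c6=8.
Step 28. [r8c6∈{1}] r8c6's peers cover all but 1. So r8c6=1.
Step 29. [r1c6∈{6}] r1c6's peers cover all but 6 ⇒ r1c6=6.
Step 30. [r5c3∈{6}] nothing but 6 survives at r5c3. So r5c3=6.
Step 31. [r1c3∈{7}] r1c3 is down to just 7, so r1c3=7.
Step 32. [r9c4∈{6}] nothing but 6 survives at r9c4, so r9c4=6.
Step 33. [r4c5∈{5}] r4c5 is down to just 5. So r4c5=5.
Step 34. [r3c7∈{3}] nothing but 3 survives at r3c7, so r3c7=3.
Step 35. [r4c8∈{6}] only 6 remains possible at r4c8, so r4c8=6.
Step 36. [r9c8∈{4}] only 4 remains possible at r9c8, so r9c8=4.
Step 37. [r8c9∈{3}] only 3 remains possible at r8c9 ⇒ r8c9=3.
Step 38. [r5c1∈{4}] r5c1 has the single candidate 4. So r5c1=4.
Step 39. [r3c1∈{9}] nothing but 9 survives at r3c1. So r3c1=9.

Answer: 5 3 7 9 1 6 4 8 2 / 2 6 8 3 4 5 1 9 7 / 9 1 4 7 2 8 3 5 6 / 1 2 3 4 5 7 8 6 9 / 4 7 6 1 8 9 2 3 5 / 8 5 9 2 6 3 7 1 4 / 6 8 2 5 3 4 9 7 1 / 7 4 5 8 9 1 6 2 3 / 3 9 1 6 7 2 5 4 8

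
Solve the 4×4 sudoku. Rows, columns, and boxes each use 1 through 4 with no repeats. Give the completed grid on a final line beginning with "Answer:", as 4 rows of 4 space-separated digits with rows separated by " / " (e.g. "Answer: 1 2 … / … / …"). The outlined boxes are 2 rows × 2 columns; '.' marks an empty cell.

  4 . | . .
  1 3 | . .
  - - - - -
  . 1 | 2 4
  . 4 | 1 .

Step 1. [r4c4∈{3}] only 3 remains possible at r4c4 ⇒ r4c4=3.
Step 2. [r2c4∈{2}] only 2 remains possible at r2c4 ⇒ r2c4=2.
Step 3. [r1c3∈{3}] nothing but 3 survives at r1c3. So r1c3=3.
Step 4. [r1c2∈{2}] only 2 remains possible at r1c2, so r1c2=2.
Step 5. [r4c1∈{2}] nothing but 2 survives at r4c1 ⇒ r4c1=2.
Step 6. [r1c4∈{1}] r1c4's peers cover all but 1 ⇒ r1c4=1.
Step 7. [r2c3∈{4}] nothing but 4 survives at r2c3, so r2c3=4.
Step 8. [r3c1∈{3}] r3c1 has the single candidate 3. So r3c1=3.

Answer: 4 2 3 1 / 1 3 4 2 / 3 1 2 4 / 2 4 1 3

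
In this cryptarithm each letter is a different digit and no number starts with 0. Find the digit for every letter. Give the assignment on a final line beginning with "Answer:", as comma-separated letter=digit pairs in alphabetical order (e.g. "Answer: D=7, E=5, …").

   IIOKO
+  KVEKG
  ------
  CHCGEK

Step 1. [C] C is the leading digit of a 6-digit sum of two 5-digit numbers; the final carry is exactly 1 ⇒ C=1.
Step 2. [col 1: O + G ≡ K (mod 10)] several values work for G in column 1 (O + G ≡ K (mod 10), carry-in 0); try G=5 ⇒ G=5.
Step 3. [col 1: O + G ≡ K (mod 10)] K=3 is one option consistent with column 1 (O + G ≡ K (mod 10), carry-in 0) — take it ⇒ K=3.
Step 4. [col 1: O + G ≡ K (mod 10)] column 1 reads O+G+carry(0)=K with G=5, K=3; with digits 1,3,5 already taken and all letters distinct, the only value for O is 8 ⇒ O=8.
Step 5. [col 2: K + K ≡ E (mod 10)] column 2 reads K+K+carry(1)=E with K=3; with digits 1,3,5,8 already taken and all letters distinct, the only value for E is 7 ⇒ E=7.
Step 6. [col 4: I + V ≡ C (mod 10)] several values work for I in column 4 (I + V ≡ C (mod 10), carry-in 1); try I=6, so I=6.
Step 7. [col 4: I + V ≡ C (mod 10)] column 4 reads I+V+carry(1)=C with I=6, C=1; with digits 1,3,5,6,7,8 already taken and all letters distinct, the only value for V is 4 ⇒ V=4.
Step 8. [col 5: I + K ≡ H (mod 10)] column 5 reads I+K+carry(1)=H with I=6, K=3; with digits 1,3,4,5,6,7,8 already taken and all letters distinct, the only value for H is 0 ⇒ H=0.

Answer: C=1, E=7, G=5, H=0, I=6, K=3, O=8, V=4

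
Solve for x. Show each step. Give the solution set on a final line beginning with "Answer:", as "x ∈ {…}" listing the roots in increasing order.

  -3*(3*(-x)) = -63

Step 1. [-3*(3*(-x)) = -63] divide by the outer -3. So div: 3*(-x) = 21.
Step 2. [3*(-x) = 21] 3·(inner) — divide through by 3 ⇒ div: -x = 7.
Step 3. [-x = 7] leading − — multiply by −1, so neg: x = -7.

Answer: x ∈ {-7}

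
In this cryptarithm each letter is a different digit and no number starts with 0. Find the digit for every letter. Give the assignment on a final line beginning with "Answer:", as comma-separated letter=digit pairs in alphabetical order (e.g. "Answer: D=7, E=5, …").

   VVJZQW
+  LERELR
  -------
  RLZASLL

Step 1. [col 1: W + R ≡ L (mod 10)] column 1 (W + R ≡ L (mod 10), carry-in 0) doesn't pin L yet; pick L=3 and continue. So L=3.
Step 2. [col 1: W + R ≡ L (mod 10)] several values work for W in column 1 (W + R ≡ L (mod 10), carry-in 0); try W=2 ⇒ W=2.
Step 3. [col 1: W + R ≡ L (mod 10)] column 1: given W=2, L=3, carry-in 0, and digits 2,3 already taken and all letters distinct, W+R≡L (mod 10) forces R=1, so R=1.
Step 4. [col 2: Q + L ≡ L (mod 10)] from column 2 (L=3, carry-in 0, digits 1,2,3 already taken and all letters distinct): Q must equal 0, so Q=0.
Step 5. [col 3: Z + E ≡ S (mod 10)] no forcing yet in column 3 (carry-in 0); S=5 is free and consistent — try it. So S=5.
Step 6. [col 3: Z + E ≡ S (mod 10)] several values work for Z in column 3 (Z + E ≡ S (mod 10), carry-in 0); try Z=7, so Z=7.
Step 7. [col 3: Z + E ≡ S (mod 10)] column 3 reads Z+E+carry(0)=S with Z=7, S=5; with digits 0,1,2,3,5,7 already taken and all letters distinct, the only value for E is 8 ⇒ E=8.
Step 8. [col 4: J + R ≡ A (mod 10)] in column 4 we have J+R≡A with carry-in 1; given R=1 and digits 0,1,2,3,5,7,8 already taken and all letters distinct, that pins J to 4. So J=4.
Step 9. [col 4: J + R ≡ A (mod 10)] in column 4 we have J+R≡A with carry-in 1; given J=4, R=1 and digits 0,1,2,3,4,5,7,8 already taken and all letters distinct, that pins A to 6 ⇒ A=6.
Step 10. [col 5: V + E ≡ Z (mod 10)] from column 5 (E=8, Z=7, carry-in 0, digits 0,1,2,3,4,5,6,7,8 already taken and all letters distinct): V must equal 9, so V=9.

Answer: A=6, E=8, J=4, L=3, Q=0, R=1, S=5, V=9, W=2, Z=7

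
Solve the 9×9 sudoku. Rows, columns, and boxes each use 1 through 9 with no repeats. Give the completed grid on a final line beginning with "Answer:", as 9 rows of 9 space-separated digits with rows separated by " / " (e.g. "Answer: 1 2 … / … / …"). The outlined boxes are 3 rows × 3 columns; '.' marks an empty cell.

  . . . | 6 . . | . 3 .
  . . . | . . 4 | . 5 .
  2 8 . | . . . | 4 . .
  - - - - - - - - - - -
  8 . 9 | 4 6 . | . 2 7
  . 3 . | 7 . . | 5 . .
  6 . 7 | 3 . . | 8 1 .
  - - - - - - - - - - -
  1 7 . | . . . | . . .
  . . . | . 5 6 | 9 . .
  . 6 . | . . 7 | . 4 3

Step 1. [r5c1∈{4}] r5c1 has the single candidate 4, so r5c1=4.
Step 2. [r7c5∈{2,3,4,8,9}] r7c5 is the only open cell in col 5 admitting 4, so r7c5=4.
Step 3. [r9c1∈{5,9}] across box 7, 9 lands solely at r9c1, so r9c1=9.
Step 4. [r1c1∈{5,7}] across col 1, 5 lands solely at r1c1 ⇒ r1c1=5.
Step 5. [r7c6∈{2,3,8,9}] in box 8, 3 fits only at r7c6. So r7c6=3.
Step 6. [r7c4∈{2,8,9}] row 7 places 9 nowhere but r7c4. So r7c4=9.
Step 7. [r7c9∈{2,5,6,8}] r7c9 is the only open cell in col 9 admitting 5. So r7c9=5.
Step 8. [r2c1∈{3,7}] in col 1, 7 fits only at r2c1 ⇒ r2c1=7.
Step 9. [r1c7∈{1,2,7}] 7 has one home in col 7: r1c7 ⇒ r1c7=7.
Step 10. [r3c5∈{1,3,7,9}] 7 has one home in row 3: r3c5, so r3c5=7.
Step 11. [r2c5∈{1,2,3,8,9}] 3 has one home in col 5: r2c5 ⇒ r2c5=3.
Step 12. [r3c3∈{1,3,6}] across row 3, 3 lands solely at r3c3, so r3c3=3.
Step 13. [r2c3∈{1,6}] 6 has one home in col 3: r2c3 ⇒ r2c3=6.
Step 14. [r9c3∈{2,5,8}] row 9 places 5 nowhere but r9c3 ⇒ r9c3=5.
Step 15. [r3c4∈{1,5}] col 4 places 5 nowhere but r3c4 ⇒ r3c4=5.
Step 16. [r7c7∈{2,6}] col 7 places 6 nowhere but r7c7, so r7c7=6.
Step 17. [r7c3∈{2,8}] 2 has one home in row 7: r7c3, so r7c3=2.
Step 18. [r8c3∈{4,8}] 8 has one home in col 3: r8c3. So r8c3=8.
Step 19. [r5c3∈{1}] r5c3's peers cover all but 1. So r5c3=1.
Step 20. [r6c2∈{2,5}] r6c2 is the only open cell in col 2 admitting 2, so r6c2=2.
Step 21. [r6c5∈{9}] r6c5 has the single candidate 9. So r6c5=9.
Step 22. [r4c6∈{1,5}] row 4 places 1 nowhere but r4c6 ⇒ r4c6=1.
Step 23. [r3c9∈{1,6,9}] 1 has one home in row 3: r3c9 ⇒ r3c9=1.
Step 24. [r8c9∈{2}] only 2 remains possible at r8c9 ⇒ r8c9=2.
Step 25. [r8c4∈{1}] r8c4 has the single candidate 1, so r8c4=1.
Step 26. [r1c5∈{1,2,8}] r1c5 is the only open cell in col 5 admitting 1. So r1c5=1.
Step 27. [r1c6∈{2,8,9}] 2 has one home in row 1: r1c6, so r1c6=2.
Step 28. [r9c4∈{2,8}] r9c4 is the only open cell in col 4 admitting 2 ⇒ r9c4=2.
Step 29. [r1c9∈{8,9}] 8 has one home in row 1: r1c9, so r1c9=8.
Step 30. [r2c9∈{9}] r2c9 has the single candidate 9 ⇒ r2c9=9.
Step 31. [r3c8∈{6}] r3c8 is down to just 6 ⇒ r3c8=6.
Step 32. [r9c5∈{8}] r9c5 is down to just 8, so r9c5=8.
Step 33. [r1c2∈{4,9}] r1c2 is the only open cell in row 1 admitting 9, so r1c2=9.
Step 34. [r3c6∈{9}] r3c6 is down to just 9 ⇒ r3c6=9.
Step 35. [r8c2∈{4}] r8c2 is down to just 4. So r8c2=4.
Step 36. [r8c1∈{3}] r8c1 is down to just 3, so r8c1=3.
Step 37. [r2c4∈{8}] nothing but 8 survives at r2c4. So r2c4=8.
Step 38. [r4c7∈{3}] r4c7's peers cover all but 3. So r4c7=3.
Step 39. [r2c2∈{1}] r2c2 has the single candidate 1 ⇒ r2c2=1.
Step 40. [r5c5∈{2}] r5c5 has the single candidate 2 ⇒ r5c5=2.
Step 41. [r7c8∈{8}] only 8 remains possible at r7c8, so r7c8=8.
Step 42. [r5c6∈{8}] only 8 remains possible at r5c6 ⇒ r5c6=8.
Step 43. [r6c9∈{4}] r6c9's peers cover all but 4. So r6c9=4.
Step 44. [r2c7∈{2}] r2c7 is down to just 2, so r2c7=2.
Step 45. [r4c2∈{5}] r4c2 is down to just 5 ⇒ r4c2=5.
Step 46. [r5c9∈{6}] r5c9's peers cover all but 6. So r5c9=6.
Step 47. [r8c8∈{7}] r8c8's peers cover all but 7, so r8c8=7.
Step 48. [r1c3∈{4}] only 4 remains possible at r1c3, so r1c3=4.
Step 49. [r5c8∈{9}] r5c8 has the single candidate 9. So r5c8=9.
Step 50. [r6c6∈{5}] r6c6's peers cover all but 5, so r6c6=5.
Step 51. [r9c7∈{1}] r9c7 has the single candidate 1. So r9c7=1.

Answer: 5 9 4 6 1 2 7 3 8 / 7 1 6 8 3 4 2 5 9 / 2 8 3 5 7 9 4 6 1 / 8 5 9 4 6 1 3 2 7 / 4 3 1 7 2 8 5 9 6 / 6 2 7 3 9 5 8 1 4 / 1 7 2 9 4 3 6 8 5 / 3 4 8 1 5 6 9 7 2 / 9 6 5 2 8 7 1 4 3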